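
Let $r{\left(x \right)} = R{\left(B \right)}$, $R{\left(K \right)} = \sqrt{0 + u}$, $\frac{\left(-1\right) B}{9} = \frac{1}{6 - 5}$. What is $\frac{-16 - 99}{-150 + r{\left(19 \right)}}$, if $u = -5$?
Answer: $\frac{3450}{4501} + \frac{23 i \sqrt{5}}{4501} \approx 0.7665 + 0.011426 i$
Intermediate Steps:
$B = -9$ ($B = - \frac{9}{6 - 5} = - \frac{9}{1} = \left(-9\right) 1 = -9$)
$R{\left(K \right)} = i \sqrt{5}$ ($R{\left(K \right)} = \sqrt{0 - 5} = \sqrt{-5} = i \sqrt{5}$)
$r{\left(x \right)} = i \sqrt{5}$
$\frac{-16 - 99}{-150 + r{\left(19 \right)}} = \frac{-16 - 99}{-150 + i \sqrt{5}} = - \frac{115}{-150 + i \sqrt{5}}$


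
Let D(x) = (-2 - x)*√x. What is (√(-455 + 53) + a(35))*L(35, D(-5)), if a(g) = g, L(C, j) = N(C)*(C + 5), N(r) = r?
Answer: 49000 + 1400*I*√402 ≈ 49000.0 + 28070.0*I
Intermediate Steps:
D(x) = √x*(-2 - x)
L(C, j) = C*(5 + C) (L(C, j) = C*(C + 5) = C*(5 + C))
(√(-455 + 53) + a(35))*L(35, D(-5)) = (√(-455 + 53) + 35)*(35*(5 + 35)) = (√(-402) + 35)*(35*40) = (I*√402 + 35)*1400 = (35 + I*√402)*1400 = 49000 + 1400*I*√402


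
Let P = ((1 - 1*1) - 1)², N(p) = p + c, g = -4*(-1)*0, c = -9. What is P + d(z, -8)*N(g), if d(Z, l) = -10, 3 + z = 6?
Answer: 91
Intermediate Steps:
z = 3 (z = -3 + 6 = 3)
g = 0 (g = 4*0 = 0)
N(p) = -9 + p (N(p) = p - 9 = -9 + p)
P = 1 (P = ((1 - 1) - 1)² = (0 - 1)² = (-1)² = 1)
P + d(z, -8)*N(g) = 1 - 10*(-9 + 0) = 1 - 10*(-9) = 1 + 90 = 91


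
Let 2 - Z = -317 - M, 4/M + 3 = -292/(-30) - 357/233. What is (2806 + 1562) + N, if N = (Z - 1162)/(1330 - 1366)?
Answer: 478960703/109068 ≈ 4391.4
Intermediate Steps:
M = 6990/9089 (M = 4/(-3 + (-292/(-30) - 357/233)) = 4/(-3 + (-292*(-1/30) - 357*1/233)) = 4/(-3 + (146/15 - 357/233)) = 4/(-3 + 28663/3495) = 4/(18178/3495) = 4*(3495/18178) = 6990/9089 ≈ 0.76906)
Z = 2906381/9089 (Z = 2 - (-317 - 1*6990/9089) = 2 - (-317 - 6990/9089) = 2 - 1*(-2888203/9089) = 2 + 2888203/9089 = 2906381/9089 ≈ 319.77)
N = 2551679/109068 (N = (2906381/9089 - 1162)/(1330 - 1366) = -7655037/9089/(-36) = -7655037/9089*(-1/36) = 2551679/109068 ≈ 23.395)
(2806 + 1562) + N = (2806 + 1562) + 2551679/109068 = 4368 + 2551679/109068 = 478960703/109068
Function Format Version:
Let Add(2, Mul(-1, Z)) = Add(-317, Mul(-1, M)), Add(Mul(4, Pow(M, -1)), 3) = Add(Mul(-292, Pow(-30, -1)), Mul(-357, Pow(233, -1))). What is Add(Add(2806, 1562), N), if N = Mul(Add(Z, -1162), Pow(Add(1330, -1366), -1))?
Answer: Rational(478960703, 109068) ≈ 4391.4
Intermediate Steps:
M = Rational(6990, 9089) (M = Mul(4, Pow(Add(-3, Add(Mul(-292, Pow(-30, -1)), Mul(-357, Pow(233, -1)))), -1)) = Mul(4, Pow(Add(-3, Add(Mul(-292, Rational(-1, 30)), Mul(-357, Rational(1, 233)))), -1)) = Mul(4, Pow(Add(-3, Add(Rational(146, 15), Rational(-357, 233))), -1)) = Mul(4, Pow(Add(-3, Rational(28663, 3495)), -1)) = Mul(4, Pow(Rational(18178, 3495), -1)) = Mul(4, Rational(3495, 18178)) = Rational(6990, 9089) ≈ 0.76906)
Z = Rational(2906381, 9089) (Z = Add(2, Mul(-1, Add(-317, Mul(-1, Rational(6990, 9089))))) = Add(2, Mul(-1, Add(-317, Rational(-6990, 9089)))) = Add(2, Mul(-1, Rational(-2888203, 9089))) = Add(2, Rational(2888203, 9089)) = Rational(2906381, 9089) ≈ 319.77)
N = Rational(2551679, 109068) (N = Mul(Add(Rational(2906381, 9089), -1162), Pow(Add(1330, -1366), -1)) = Mul(Rational(-7655037, 9089), Pow(-36, -1)) = Mul(Rational(-7655037, 9089), Rational(-1, 36)) = Rational(2551679, 109068) ≈ 23.395)
Add(Add(2806, 1562), N) = Add(Add(2806, 1562), Rational(2551679, 109068)) = Add(4368, Rational(2551679, 109068)) = Rational(478960703, 109068)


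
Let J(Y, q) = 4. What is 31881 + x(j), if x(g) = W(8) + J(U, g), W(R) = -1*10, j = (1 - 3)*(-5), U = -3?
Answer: 31875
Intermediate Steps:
j = 10 (j = -2*(-5) = 10)
W(R) = -10
x(g) = -6 (x(g) = -10 + 4 = -6)
31881 + x(j) = 31881 - 6 = 31875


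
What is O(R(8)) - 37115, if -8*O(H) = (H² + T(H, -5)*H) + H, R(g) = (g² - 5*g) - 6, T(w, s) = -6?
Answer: -148577/4 ≈ -37144.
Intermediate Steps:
R(g) = -6 + g² - 5*g
O(H) = -H²/8 + 5*H/8 (O(H) = -((H² - 6*H) + H)/8 = -(H² - 5*H)/8 = -H²/8 + 5*H/8)
O(R(8)) - 37115 = (-6 + 8² - 5*8)*(5 - (-6 + 8² - 5*8))/8 - 37115 = (-6 + 64 - 40)*(5 - (-6 + 64 - 40))/8 - 37115 = (⅛)*18*(5 - 1*18) - 37115 = (⅛)*18*(5 - 18) - 37115 = (⅛)*18*(-13) - 37115 = -117/4 - 37115 = -148577/4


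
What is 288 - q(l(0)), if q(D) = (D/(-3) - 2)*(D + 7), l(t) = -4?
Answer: 290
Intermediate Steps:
q(D) = (-2 - D/3)*(7 + D) (q(D) = (D*(-⅓) - 2)*(7 + D) = (-D/3 - 2)*(7 + D) = (-2 - D/3)*(7 + D))
288 - q(l(0)) = 288 - (-14 - 13/3*(-4) - ⅓*(-4)²) = 288 - (-14 + 52/3 - ⅓*16) = 288 - (-14 + 52/3 - 16/3) = 288 - 1*(-2) = 288 + 2 = 290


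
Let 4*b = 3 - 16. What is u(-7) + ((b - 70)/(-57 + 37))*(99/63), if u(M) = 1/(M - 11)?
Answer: 28727/5040 ≈ 5.6998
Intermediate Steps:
u(M) = 1/(-11 + M)
b = -13/4 (b = (3 - 16)/4 = (¼)*(-13) = -13/4 ≈ -3.2500)
u(-7) + ((b - 70)/(-57 + 37))*(99/63) = 1/(-11 - 7) + ((-13/4 - 70)/(-57 + 37))*(99/63) = 1/(-18) + (-293/4/(-20))*(99*(1/63)) = -1/18 - 293/4*(-1/20)*(11/7) = -1/18 + (293/80)*(11/7) = -1/18 + 3223/560 = 28727/5040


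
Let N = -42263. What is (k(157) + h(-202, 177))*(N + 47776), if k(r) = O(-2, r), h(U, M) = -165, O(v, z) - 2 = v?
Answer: -909645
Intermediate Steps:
O(v, z) = 2 + v
k(r) = 0 (k(r) = 2 - 2 = 0)
(k(157) + h(-202, 177))*(N + 47776) = (0 - 165)*(-42263 + 47776) = -165*5513 = -909645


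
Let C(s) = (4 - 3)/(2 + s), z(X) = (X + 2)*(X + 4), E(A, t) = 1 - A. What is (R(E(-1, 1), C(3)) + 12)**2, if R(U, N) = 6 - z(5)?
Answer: 2025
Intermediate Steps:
z(X) = (2 + X)*(4 + X)
C(s) = 1/(2 + s)
R(U, N) = -57 (R(U, N) = 6 - (8 + 5**2 + 6*5) = 6 - (8 + 25 + 30) = 6 - 1*63 = 6 - 63 = -57)
(R(E(-1, 1), C(3)) + 12)**2 = (-57 + 12)**2 = (-45)**2 = 2025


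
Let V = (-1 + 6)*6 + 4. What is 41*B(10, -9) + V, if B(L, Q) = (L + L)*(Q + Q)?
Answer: -14726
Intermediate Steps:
V = 34 (V = 5*6 + 4 = 30 + 4 = 34)
B(L, Q) = 4*L*Q (B(L, Q) = (2*L)*(2*Q) = 4*L*Q)
41*B(10, -9) + V = 41*(4*10*(-9)) + 34 = 41*(-360) + 34 = -14760 + 34 = -14726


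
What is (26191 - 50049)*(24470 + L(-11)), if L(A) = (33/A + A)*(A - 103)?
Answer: -621882628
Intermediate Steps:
L(A) = (-103 + A)*(A + 33/A) (L(A) = (A + 33/A)*(-103 + A) = (-103 + A)*(A + 33/A))
(26191 - 50049)*(24470 + L(-11)) = (26191 - 50049)*(24470 + (33 + (-11)**2 - 3399/(-11) - 103*(-11))) = -23858*(24470 + (33 + 121 - 3399*(-1/11) + 1133)) = -23858*(24470 + (33 + 121 + 309 + 1133)) = -23858*(24470 + 1596) = -23858*26066 = -621882628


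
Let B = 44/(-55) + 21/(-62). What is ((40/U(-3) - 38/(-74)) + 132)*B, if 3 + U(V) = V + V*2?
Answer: -5061667/34410 ≈ -147.10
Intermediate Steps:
B = -353/310 (B = 44*(-1/55) + 21*(-1/62) = -⅘ - 21/62 = -353/310 ≈ -1.1387)
U(V) = -3 + 3*V (U(V) = -3 + (V + V*2) = -3 + (V + 2*V) = -3 + 3*V)
((40/U(-3) - 38/(-74)) + 132)*B = ((40/(-3 + 3*(-3)) - 38/(-74)) + 132)*(-353/310) = ((40/(-3 - 9) - 38*(-1/74)) + 132)*(-353/310) = ((40/(-12) + 19/37) + 132)*(-353/310) = ((40*(-1/12) + 19/37) + 132)*(-353/310) = ((-10/3 + 19/37) + 132)*(-353/310) = (-313/111 + 132)*(-353/310) = (14339/111)*(-353/310) = -5061667/34410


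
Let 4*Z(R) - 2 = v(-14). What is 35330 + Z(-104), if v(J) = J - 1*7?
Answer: 141301/4 ≈ 35325.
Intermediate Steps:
v(J) = -7 + J (v(J) = J - 7 = -7 + J)
Z(R) = -19/4 (Z(R) = ½ + (-7 - 14)/4 = ½ + (¼)*(-21) = ½ - 21/4 = -19/4)
35330 + Z(-104) = 35330 - 19/4 = 141301/4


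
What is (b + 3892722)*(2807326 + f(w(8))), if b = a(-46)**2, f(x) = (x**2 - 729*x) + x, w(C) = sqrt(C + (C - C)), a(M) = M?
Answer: 10934111141892 - 5670884128*sqrt(2) ≈ 1.0926e+13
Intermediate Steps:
w(C) = sqrt(C) (w(C) = sqrt(C + 0) = sqrt(C))
f(x) = x**2 - 728*x
b = 2116 (b = (-46)**2 = 2116)
(b + 3892722)*(2807326 + f(w(8))) = (2116 + 3892722)*(2807326 + sqrt(8)*(-728 + sqrt(8))) = 3894838*(2807326 + (2*sqrt(2))*(-728 + 2*sqrt(2))) = 3894838*(2807326 + 2*sqrt(2)*(-728 + 2*sqrt(2))) = 10934079983188 + 7789676*sqrt(2)*(-728 + 2*sqrt(2))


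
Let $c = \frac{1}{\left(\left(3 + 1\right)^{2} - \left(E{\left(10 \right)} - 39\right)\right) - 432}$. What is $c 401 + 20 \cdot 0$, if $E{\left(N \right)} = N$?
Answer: $- \frac{401}{387} \approx -1.0362$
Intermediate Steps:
$c = - \frac{1}{387}$ ($c = \frac{1}{\left(\left(3 + 1\right)^{2} - \left(10 - 39\right)\right) - 432} = \frac{1}{\left(4^{2} - -29\right) - 432} = \frac{1}{\left(16 + 29\right) - 432} = \frac{1}{45 - 432} = \frac{1}{-387} = - \frac{1}{387} \approx -0.002584$)
$c 401 + 20 \cdot 0 = \left(- \frac{1}{387}\right) 401 + 20 \cdot 0 = - \frac{401}{387} + 0 = - \frac{401}{387}$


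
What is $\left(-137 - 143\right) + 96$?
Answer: $-184$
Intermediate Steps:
$\left(-137 - 143\right) + 96 = -280 + 96 = -184$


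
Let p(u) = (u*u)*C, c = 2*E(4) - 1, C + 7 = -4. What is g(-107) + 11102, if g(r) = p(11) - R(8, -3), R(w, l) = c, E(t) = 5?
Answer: 9762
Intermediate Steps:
C = -11 (C = -7 - 4 = -11)
c = 9 (c = 2*5 - 1 = 10 - 1 = 9)
R(w, l) = 9
p(u) = -11*u**2 (p(u) = (u*u)*(-11) = u**2*(-11) = -11*u**2)
g(r) = -1340 (g(r) = -11*11**2 - 1*9 = -11*121 - 9 = -1331 - 9 = -1340)
g(-107) + 11102 = -1340 + 11102 = 9762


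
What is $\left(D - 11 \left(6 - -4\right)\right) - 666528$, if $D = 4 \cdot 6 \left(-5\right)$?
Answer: $-666758$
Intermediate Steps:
$D = -120$ ($D = 24 \left(-5\right) = -120$)
$\left(D - 11 \left(6 - -4\right)\right) - 666528 = \left(-120 - 11 \left(6 - -4\right)\right) - 666528 = \left(-120 - 11 \left(6 + 4\right)\right) - 666528 = \left(-120 - 110\right) - 666528 = -230 - 666528 = -666758$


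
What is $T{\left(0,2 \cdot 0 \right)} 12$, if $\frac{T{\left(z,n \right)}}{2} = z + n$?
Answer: $0$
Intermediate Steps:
$T{\left(z,n \right)} = 2 n + 2 z$ ($T{\left(z,n \right)} = 2 \left(z + n\right) = 2 \left(n + z\right) = 2 n + 2 z$)
$T{\left(0,2 \cdot 0 \right)} 12 = \left(2 \cdot 2 \cdot 0 + 2 \cdot 0\right) 12 = \left(2 \cdot 0 + 0\right) 12 = \left(0 + 0\right) 12 = 0 \cdot 12 = 0$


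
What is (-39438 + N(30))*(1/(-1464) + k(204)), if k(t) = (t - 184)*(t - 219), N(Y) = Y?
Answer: 721168042/61 ≈ 1.1822e+7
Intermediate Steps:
k(t) = (-219 + t)*(-184 + t) (k(t) = (-184 + t)*(-219 + t) = (-219 + t)*(-184 + t))
(-39438 + N(30))*(1/(-1464) + k(204)) = (-39438 + 30)*(1/(-1464) + (40296 + 204² - 403*204)) = -39408*(-1/1464 + (40296 + 41616 - 82212)) = -39408*(-1/1464 - 300) = -39408*(-439201/1464) = 721168042/61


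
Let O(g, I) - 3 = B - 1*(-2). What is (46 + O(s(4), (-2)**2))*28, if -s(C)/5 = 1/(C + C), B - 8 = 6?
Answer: 1820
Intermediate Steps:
B = 14 (B = 8 + 6 = 14)
s(C) = -5/(2*C) (s(C) = -5/(C + C) = -5*1/(2*C) = -5/(2*C))
O(g, I) = 19 (O(g, I) = 3 + (14 - 1*(-2)) = 3 + (14 + 2) = 3 + 16 = 19)
(46 + O(s(4), (-2)**2))*28 = (46 + 19)*28 = 65*28 = 1820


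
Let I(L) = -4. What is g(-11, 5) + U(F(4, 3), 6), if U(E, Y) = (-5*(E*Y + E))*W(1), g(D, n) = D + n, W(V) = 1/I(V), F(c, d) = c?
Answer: 29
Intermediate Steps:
W(V) = -1/4 (W(V) = 1/(-4) = -1/4)
U(E, Y) = 5*E/4 + 5*E*Y/4 (U(E, Y) = -5*(E*Y + E)*(-1/4) = -5*(E + E*Y)*(-1/4) = (-5*E - 5*E*Y)*(-1/4) = 5*E/4 + 5*E*Y/4)
g(-11, 5) + U(F(4, 3), 6) = (-11 + 5) + (5/4)*4*(1 + 6) = -6 + (5/4)*4*7 = -6 + 35 = 29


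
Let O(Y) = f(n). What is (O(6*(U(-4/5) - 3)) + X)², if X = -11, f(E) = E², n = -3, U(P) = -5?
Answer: 4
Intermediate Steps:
O(Y) = 9 (O(Y) = (-3)² = 9)
(O(6*(U(-4/5) - 3)) + X)² = (9 - 11)² = (-2)² = 4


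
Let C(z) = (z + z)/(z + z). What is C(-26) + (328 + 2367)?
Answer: 2696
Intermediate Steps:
C(z) = 1 (C(z) = (2*z)/((2*z)) = (2*z)*(1/(2*z)) = 1)
C(-26) + (328 + 2367) = 1 + (328 + 2367) = 1 + 2695 = 2696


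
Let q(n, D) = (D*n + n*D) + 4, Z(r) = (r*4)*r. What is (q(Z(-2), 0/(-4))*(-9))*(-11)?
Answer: 396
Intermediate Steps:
Z(r) = 4*r² (Z(r) = (4*r)*r = 4*r²)
q(n, D) = 4 + 2*D*n (q(n, D) = (D*n + D*n) + 4 = 2*D*n + 4 = 4 + 2*D*n)
(q(Z(-2), 0/(-4))*(-9))*(-11) = ((4 + 2*(0/(-4))*(4*(-2)²))*(-9))*(-11) = ((4 + 2*(0*(-¼))*(4*4))*(-9))*(-11) = ((4 + 2*0*16)*(-9))*(-11) = ((4 + 0)*(-9))*(-11) = (4*(-9))*(-11) = -36*(-11) = 396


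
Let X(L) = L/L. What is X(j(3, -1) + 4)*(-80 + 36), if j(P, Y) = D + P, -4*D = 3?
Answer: -44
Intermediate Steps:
D = -¾ (D = -¼*3 = -¾ ≈ -0.75000)
j(P, Y) = -¾ + P
X(L) = 1
X(j(3, -1) + 4)*(-80 + 36) = 1*(-80 + 36) = 1*(-44) = -44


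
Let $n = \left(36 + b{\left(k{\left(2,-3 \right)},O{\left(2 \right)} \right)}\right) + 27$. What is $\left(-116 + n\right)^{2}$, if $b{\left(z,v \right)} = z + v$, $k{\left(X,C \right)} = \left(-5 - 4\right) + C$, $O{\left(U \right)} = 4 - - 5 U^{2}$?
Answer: $1681$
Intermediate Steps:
$O{\left(U \right)} = 4 + 5 U^{2}$
$k{\left(X,C \right)} = -9 + C$
$b{\left(z,v \right)} = v + z$
$n = 75$ ($n = \left(36 + \left(\left(4 + 5 \cdot 2^{2}\right) - 12\right)\right) + 27 = \left(36 + \left(\left(4 + 5 \cdot 4\right) - 12\right)\right) + 27 = \left(36 + \left(\left(4 + 20\right) - 12\right)\right) + 27 = \left(36 + \left(24 - 12\right)\right) + 27 = \left(36 + 12\right) + 27 = 48 + 27 = 75$)
$\left(-116 + n\right)^{2} = \left(-116 + 75\right)^{2} = \left(-41\right)^{2} = 1681$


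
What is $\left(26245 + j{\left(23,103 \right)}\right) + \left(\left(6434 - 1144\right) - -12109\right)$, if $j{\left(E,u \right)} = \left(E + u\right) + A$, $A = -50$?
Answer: $43720$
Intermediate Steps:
$j{\left(E,u \right)} = -50 + E + u$ ($j{\left(E,u \right)} = \left(E + u\right) - 50 = -50 + E + u$)
$\left(26245 + j{\left(23,103 \right)}\right) + \left(\left(6434 - 1144\right) - -12109\right) = \left(26245 + \left(-50 + 23 + 103\right)\right) + \left(\left(6434 - 1144\right) - -12109\right) = \left(26245 + 76\right) + \left(5290 + 12109\right) = 26321 + 17399 = 43720$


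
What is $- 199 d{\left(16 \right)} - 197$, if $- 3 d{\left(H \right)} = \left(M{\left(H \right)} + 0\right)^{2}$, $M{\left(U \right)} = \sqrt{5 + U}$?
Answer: $1196$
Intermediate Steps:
$d{\left(H \right)} = - \frac{5}{3} - \frac{H}{3}$ ($d{\left(H \right)} = - \frac{\left(\sqrt{5 + H} + 0\right)^{2}}{3} = - \frac{\left(\sqrt{5 + H}\right)^{2}}{3} = - \frac{5 + H}{3} = - \frac{5}{3} - \frac{H}{3}$)
$- 199 d{\left(16 \right)} - 197 = - 199 \left(- \frac{5}{3} - \frac{16}{3}\right) - 197 = \left(-199\right) \left(-7\right) - 197 = 1393 - 197 = 1196$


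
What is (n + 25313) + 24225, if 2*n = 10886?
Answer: 54981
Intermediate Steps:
n = 5443 (n = (½)*10886 = 5443)
(n + 25313) + 24225 = (5443 + 25313) + 24225 = 30756 + 24225 = 54981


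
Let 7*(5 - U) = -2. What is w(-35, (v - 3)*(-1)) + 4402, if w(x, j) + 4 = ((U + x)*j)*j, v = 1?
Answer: 29954/7 ≈ 4279.1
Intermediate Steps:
U = 37/7 (U = 5 - ⅐*(-2) = 5 + 2/7 = 37/7 ≈ 5.2857)
w(x, j) = -4 + j²*(37/7 + x) (w(x, j) = -4 + ((37/7 + x)*j)*j = -4 + (j*(37/7 + x))*j = -4 + j²*(37/7 + x))
w(-35, (v - 3)*(-1)) + 4402 = (-4 + 37*((1 - 3)*(-1))²/7 - 35*(1 - 3)²) + 4402 = (-4 + 37*(-2*(-1))²/7 - 35*(-2*(-1))²) + 4402 = (-4 + (37/7)*2² - 35*2²) + 4402 = (-4 + (37/7)*4 - 35*4) + 4402 = (-4 + 148/7 - 140) + 4402 = -860/7 + 4402 = 29954/7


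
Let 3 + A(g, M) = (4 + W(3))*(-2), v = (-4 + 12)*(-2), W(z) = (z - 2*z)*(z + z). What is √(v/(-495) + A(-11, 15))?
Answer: √681505/165 ≈ 5.0032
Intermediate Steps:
W(z) = -2*z² (W(z) = (-z)*(2*z) = -2*z²)
v = -16 (v = 8*(-2) = -16)
A(g, M) = 25 (A(g, M) = -3 + (4 - 2*3²)*(-2) = -3 + (4 - 2*9)*(-2) = -3 + (4 - 18)*(-2) = -3 - 14*(-2) = -3 + 28 = 25)
√(v/(-495) + A(-11, 15)) = √(-16/(-495) + 25) = √(-16*(-1/495) + 25) = √(16/495 + 25) = √(12391/495) = √681505/165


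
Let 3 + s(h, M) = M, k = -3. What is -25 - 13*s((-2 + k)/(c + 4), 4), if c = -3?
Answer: -38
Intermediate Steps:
s(h, M) = -3 + M
-25 - 13*s((-2 + k)/(c + 4), 4) = -25 - 13*(-3 + 4) = -25 - 13*1 = -25 - 13 = -38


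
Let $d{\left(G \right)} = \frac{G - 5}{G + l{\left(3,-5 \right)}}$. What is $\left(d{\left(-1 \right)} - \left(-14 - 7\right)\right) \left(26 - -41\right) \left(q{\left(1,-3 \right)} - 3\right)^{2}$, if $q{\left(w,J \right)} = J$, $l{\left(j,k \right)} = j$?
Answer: $43416$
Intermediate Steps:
$d{\left(G \right)} = \frac{-5 + G}{3 + G}$ ($d{\left(G \right)} = \frac{G - 5}{G + 3} = \frac{-5 + G}{3 + G}$)
$\left(d{\left(-1 \right)} - \left(-14 - 7\right)\right) \left(26 - -41\right) \left(q{\left(1,-3 \right)} - 3\right)^{2} = \left(\frac{-5 - 1}{3 - 1} - \left(-14 - 7\right)\right) \left(26 - -41\right) \left(-3 - 3\right)^{2} = \left(\frac{1}{2} \left(-6\right) - -21\right) \left(26 + 41\right) \left(-6\right)^{2} = \left(\frac{1}{2} \left(-6\right) + 21\right) 67 \cdot 36 = \left(-3 + 21\right) 67 \cdot 36 = 18 \cdot 67 \cdot 36 = 1206 \cdot 36 = 43416$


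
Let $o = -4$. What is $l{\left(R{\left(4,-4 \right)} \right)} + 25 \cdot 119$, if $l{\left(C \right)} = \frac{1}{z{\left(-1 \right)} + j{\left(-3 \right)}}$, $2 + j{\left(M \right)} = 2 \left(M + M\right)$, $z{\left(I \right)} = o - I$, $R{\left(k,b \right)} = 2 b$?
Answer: $\frac{50574}{17} \approx 2974.9$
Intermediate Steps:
$z{\left(I \right)} = -4 - I$
$j{\left(M \right)} = -2 + 4 M$ ($j{\left(M \right)} = -2 + 2 \left(M + M\right) = -2 + 2 \cdot 2 M = -2 + 4 M$)
$l{\left(C \right)} = - \frac{1}{17}$ ($l{\left(C \right)} = \frac{1}{\left(-4 - -1\right) + \left(-2 + 4 \left(-3\right)\right)} = \frac{1}{\left(-4 + 1\right) - 14} = \frac{1}{-3 - 14} = \frac{1}{-17} = - \frac{1}{17}$)
$l{\left(R{\left(4,-4 \right)} \right)} + 25 \cdot 119 = - \frac{1}{17} + 25 \cdot 119 = - \frac{1}{17} + 2975 = \frac{50574}{17}$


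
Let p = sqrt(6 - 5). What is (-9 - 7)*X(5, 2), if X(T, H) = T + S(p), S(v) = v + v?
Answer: -112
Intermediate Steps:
p = 1 (p = sqrt(1) = 1)
S(v) = 2*v
X(T, H) = 2 + T (X(T, H) = T + 2*1 = T + 2 = 2 + T)
(-9 - 7)*X(5, 2) = (-9 - 7)*(2 + 5) = -16*7 = -112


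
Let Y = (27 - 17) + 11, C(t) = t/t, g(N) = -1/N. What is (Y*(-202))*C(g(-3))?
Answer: -4242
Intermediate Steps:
C(t) = 1
Y = 21 (Y = 10 + 11 = 21)
(Y*(-202))*C(g(-3)) = (21*(-202))*1 = -4242*1 = -4242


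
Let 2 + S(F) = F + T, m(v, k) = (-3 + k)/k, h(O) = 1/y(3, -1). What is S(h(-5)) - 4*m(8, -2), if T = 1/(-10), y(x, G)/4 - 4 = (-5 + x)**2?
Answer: -1931/160 ≈ -12.069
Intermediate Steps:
y(x, G) = 16 + 4*(-5 + x)**2
h(O) = 1/32 (h(O) = 1/(16 + 4*(-5 + 3)**2) = 1/(16 + 4*(-2)**2) = 1/(16 + 4*4) = 1/(16 + 16) = 1/32)
T = -1/10 ≈ -0.10000
m(v, k) = (-3 + k)/k
S(F) = -21/10 + F (S(F) = -2 + (F - 1/10) = -2 + (-1/10 + F) = -21/10 + F)
S(h(-5)) - 4*m(8, -2) = (-21/10 + 1/32) - 4*(-3 - 2)/(-2) = -331/160 - (-2)*(-5) = -331/160 - 4*5/2 = -331/160 - 10 = -1931/160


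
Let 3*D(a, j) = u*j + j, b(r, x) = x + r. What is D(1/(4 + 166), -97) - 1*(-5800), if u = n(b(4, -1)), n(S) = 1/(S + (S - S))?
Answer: 51812/9 ≈ 5756.9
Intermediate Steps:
b(r, x) = r + x
n(S) = 1/S (n(S) = 1/(S + 0) = 1/S)
u = ⅓ (u = 1/(4 - 1) = 1/3 = ⅓ ≈ 0.33333)
D(a, j) = 4*j/9 (D(a, j) = (j/3 + j)/3 = (4*j/3)/3 = 4*j/9)
D(1/(4 + 166), -97) - 1*(-5800) = (4/9)*(-97) - 1*(-5800) = -388/9 + 5800 = 51812/9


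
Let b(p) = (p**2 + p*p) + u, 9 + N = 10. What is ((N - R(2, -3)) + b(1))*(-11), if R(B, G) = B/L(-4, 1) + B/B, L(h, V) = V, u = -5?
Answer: 55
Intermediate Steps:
N = 1 (N = -9 + 10 = 1)
b(p) = -5 + 2*p**2 (b(p) = (p**2 + p*p) - 5 = (p**2 + p**2) - 5 = 2*p**2 - 5 = -5 + 2*p**2)
R(B, G) = 1 + B (R(B, G) = B/1 + B/B = B*1 + 1 = B + 1 = 1 + B)
((N - R(2, -3)) + b(1))*(-11) = ((1 - (1 + 2)) + (-5 + 2*1**2))*(-11) = ((1 - 1*3) + (-5 + 2*1))*(-11) = ((1 - 3) + (-5 + 2))*(-11) = (-2 - 3)*(-11) = -5*(-11) = 55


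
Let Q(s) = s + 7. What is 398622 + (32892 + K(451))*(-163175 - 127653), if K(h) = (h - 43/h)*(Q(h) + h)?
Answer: -58074307880670/451 ≈ -1.2877e+11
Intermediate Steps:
Q(s) = 7 + s
K(h) = (7 + 2*h)*(h - 43/h) (K(h) = (h - 43/h)*((7 + h) + h) = (h - 43/h)*(7 + 2*h) = (7 + 2*h)*(h - 43/h))
398622 + (32892 + K(451))*(-163175 - 127653) = 398622 + (32892 + (-86 - 301/451 + 2*451² + 7*451))*(-163175 - 127653) = 398622 + (32892 + (-86 - 301*1/451 + 2*203401 + 3157))*(-290828) = 398622 + (32892 + (-86 - 301/451 + 406802 + 3157))*(-290828) = 398622 + (32892 + 184852422/451)*(-290828) = 398622 + (199686714/451)*(-290828) = 398622 - 58074487659192/451 = -58074307880670/451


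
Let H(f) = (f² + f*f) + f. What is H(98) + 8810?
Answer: 28116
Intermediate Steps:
H(f) = f + 2*f² (H(f) = (f² + f²) + f = 2*f² + f = f + 2*f²)
H(98) + 8810 = 98*(1 + 2*98) + 8810 = 98*(1 + 196) + 8810 = 98*197 + 8810 = 19306 + 8810 = 28116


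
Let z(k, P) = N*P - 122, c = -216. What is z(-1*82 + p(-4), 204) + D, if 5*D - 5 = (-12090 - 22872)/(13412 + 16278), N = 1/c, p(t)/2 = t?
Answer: -163238533/1336050 ≈ -122.18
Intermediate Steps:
p(t) = 2*t
N = -1/216 (N = 1/(-216) = -1/216 ≈ -0.0046296)
z(k, P) = -122 - P/216 (z(k, P) = -P/216 - 122 = -122 - P/216)
D = 56744/74225 (D = 1 + ((-12090 - 22872)/(13412 + 16278))/5 = 1 + (-34962/29690)/5 = 1 + (-34962*1/29690)/5 = 1 + (⅕)*(-17481/14845) = 1 - 17481/74225 = 56744/74225 ≈ 0.76449)
z(-1*82 + p(-4), 204) + D = (-122 - 1/216*204) + 56744/74225 = (-122 - 17/18) + 56744/74225 = -2213/18 + 56744/74225 = -163238533/1336050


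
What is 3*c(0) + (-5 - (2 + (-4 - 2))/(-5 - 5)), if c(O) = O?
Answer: -27/5 ≈ -5.4000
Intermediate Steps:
3*c(0) + (-5 - (2 + (-4 - 2))/(-5 - 5)) = 3*0 + (-5 - (2 + (-4 - 2))/(-5 - 5)) = 0 + (-5 - (2 - 6)/(-10)) = 0 + (-5 - (-4)*(-1)/10) = 0 + (-5 - 1*2/5) = 0 + (-5 - 2/5) = 0 - 27/5 = -27/5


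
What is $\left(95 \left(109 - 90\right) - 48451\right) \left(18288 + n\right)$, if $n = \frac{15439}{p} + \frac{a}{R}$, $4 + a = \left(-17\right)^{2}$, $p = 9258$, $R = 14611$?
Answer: $- \frac{3036925968632551}{3559701} \approx -8.5314 \cdot 10^{8}$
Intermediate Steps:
$a = 285$ ($a = -4 + \left(-17\right)^{2} = -4 + 289 = 285$)
$n = \frac{12011461}{7119402}$ ($n = \frac{15439}{9258} + \frac{285}{14611} = 15439 \cdot \frac{1}{9258} + 285 \cdot \frac{1}{14611} = \frac{15439}{9258} + \frac{15}{769} = \frac{12011461}{7119402} \approx 1.6871$)
$\left(95 \left(109 - 90\right) - 48451\right) \left(18288 + n\right) = \left(95 \left(109 - 90\right) - 48451\right) \left(18288 + \frac{12011461}{7119402}\right) = \left(95 \cdot 19 - 48451\right) \frac{130211635237}{7119402} = \left(1805 - 48451\right) \frac{130211635237}{7119402} = \left(-46646\right) \frac{130211635237}{7119402} = - \frac{3036925968632551}{3559701}$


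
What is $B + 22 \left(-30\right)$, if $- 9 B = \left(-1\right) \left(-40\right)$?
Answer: $- \frac{5980}{9} \approx -664.44$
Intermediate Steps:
$B = - \frac{40}{9}$ ($B = - \frac{\left(-1\right) \left(-40\right)}{9} = \left(- \frac{1}{9}\right) 40 = - \frac{40}{9} \approx -4.4444$)
$B + 22 \left(-30\right) = - \frac{40}{9} + 22 \left(-30\right) = - \frac{40}{9} - 660 = - \frac{5980}{9}$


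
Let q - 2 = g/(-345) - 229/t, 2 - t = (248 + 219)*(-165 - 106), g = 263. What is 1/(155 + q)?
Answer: 43662855/6821704213 ≈ 0.0064006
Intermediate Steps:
t = 126559 (t = 2 - (248 + 219)*(-165 - 106) = 2 - 467*(-271) = 2 - 1*(-126557) = 2 + 126557 = 126559)
q = 53961688/43662855 (q = 2 + (263/(-345) - 229/126559) = 2 + (263*(-1/345) - 229*1/126559) = 2 + (-263/345 - 229/126559) = 2 - 33364022/43662855 = 53961688/43662855 ≈ 1.2359)
1/(155 + q) = 1/(155 + 53961688/43662855) = 1/(6821704213/43662855) = 43662855/6821704213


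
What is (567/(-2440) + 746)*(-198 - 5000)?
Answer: -4729330127/1220 ≈ -3.8765e+6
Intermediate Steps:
(567/(-2440) + 746)*(-198 - 5000) = (567*(-1/2440) + 746)*(-5198) = (-567/2440 + 746)*(-5198) = (1819673/2440)*(-5198) = -4729330127/1220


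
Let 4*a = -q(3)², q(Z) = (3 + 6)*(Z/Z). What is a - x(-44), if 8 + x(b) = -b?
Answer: -225/4 ≈ -56.250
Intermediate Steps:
q(Z) = 9 (q(Z) = 9*1 = 9)
x(b) = -8 - b
a = -81/4 (a = (-1*9²)/4 = (-1*81)/4 = (¼)*(-81) = -81/4 ≈ -20.250)
a - x(-44) = -81/4 - (-8 - 1*(-44)) = -81/4 - (-8 + 44) = -81/4 - 1*36 = -81/4 - 36 = -225/4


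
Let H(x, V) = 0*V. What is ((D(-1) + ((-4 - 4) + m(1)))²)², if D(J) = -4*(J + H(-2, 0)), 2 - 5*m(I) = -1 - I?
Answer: 65536/625 ≈ 104.86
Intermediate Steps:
H(x, V) = 0
m(I) = ⅗ + I/5 (m(I) = ⅖ - (-1 - I)/5 = ⅖ + (⅕ + I/5) = ⅗ + I/5)
D(J) = -4*J (D(J) = -4*(J + 0) = -4*J)
((D(-1) + ((-4 - 4) + m(1)))²)² = ((-4*(-1) + ((-4 - 4) + (⅗ + (⅕)*1)))²)² = ((4 + (-8 + (⅗ + ⅕)))²)² = ((4 + (-8 + ⅘))²)² = ((4 - 36/5)²)² = ((-16/5)²)² = (256/25)² = 65536/625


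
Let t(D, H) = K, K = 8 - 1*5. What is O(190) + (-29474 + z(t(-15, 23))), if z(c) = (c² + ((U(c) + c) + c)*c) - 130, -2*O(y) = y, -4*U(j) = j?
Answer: -118697/4 ≈ -29674.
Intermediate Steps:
U(j) = -j/4
O(y) = -y/2
K = 3 (K = 8 - 5 = 3)
t(D, H) = 3
z(c) = -130 + 11*c²/4 (z(c) = (c² + ((-c/4 + c) + c)*c) - 130 = (c² + (3*c/4 + c)*c) - 130 = (c² + (7*c/4)*c) - 130 = (c² + 7*c²/4) - 130 = 11*c²/4 - 130 = -130 + 11*c²/4)
O(190) + (-29474 + z(t(-15, 23))) = -½*190 + (-29474 + (-130 + (11/4)*3²)) = -95 + (-29474 + (-130 + (11/4)*9)) = -95 + (-29474 + (-130 + 99/4)) = -95 + (-29474 - 421/4) = -95 - 118317/4 = -118697/4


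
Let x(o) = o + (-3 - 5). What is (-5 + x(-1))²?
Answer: 196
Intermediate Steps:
x(o) = -8 + o (x(o) = o - 8 = -8 + o)
(-5 + x(-1))² = (-5 + (-8 - 1))² = (-5 - 9)² = (-14)² = 196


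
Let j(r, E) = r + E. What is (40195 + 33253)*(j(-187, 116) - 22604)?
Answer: -1665433400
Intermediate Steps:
j(r, E) = E + r
(40195 + 33253)*(j(-187, 116) - 22604) = (40195 + 33253)*((116 - 187) - 22604) = 73448*(-71 - 22604) = 73448*(-22675) = -1665433400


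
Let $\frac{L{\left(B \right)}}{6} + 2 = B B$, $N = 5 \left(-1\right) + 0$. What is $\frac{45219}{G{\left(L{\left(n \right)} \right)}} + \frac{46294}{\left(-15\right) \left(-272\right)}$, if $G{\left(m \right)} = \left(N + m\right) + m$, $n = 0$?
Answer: $- \frac{91575497}{59160} \approx -1547.9$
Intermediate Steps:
$N = -5$ ($N = -5 + 0 = -5$)
$L{\left(B \right)} = -12 + 6 B^{2}$ ($L{\left(B \right)} = -12 + 6 B B = -12 + 6 B^{2}$)
$G{\left(m \right)} = -5 + 2 m$ ($G{\left(m \right)} = \left(-5 + m\right) + m = -5 + 2 m$)
$\frac{45219}{G{\left(L{\left(n \right)} \right)}} + \frac{46294}{\left(-15\right) \left(-272\right)} = \frac{45219}{-5 + 2 \left(-12 + 6 \cdot 0^{2}\right)} + \frac{46294}{\left(-15\right) \left(-272\right)} = \frac{45219}{-5 + 2 \left(-12 + 6 \cdot 0\right)} + \frac{46294}{4080} = \frac{45219}{-5 + 2 \left(-12 + 0\right)} + 46294 \cdot \frac{1}{4080} = \frac{45219}{-5 + 2 \left(-12\right)} + \frac{23147}{2040} = \frac{45219}{-5 - 24} + \frac{23147}{2040} = \frac{45219}{-29} + \frac{23147}{2040} = 45219 \left(- \frac{1}{29}\right) + \frac{23147}{2040} = - \frac{45219}{29} + \frac{23147}{2040} = - \frac{91575497}{59160}$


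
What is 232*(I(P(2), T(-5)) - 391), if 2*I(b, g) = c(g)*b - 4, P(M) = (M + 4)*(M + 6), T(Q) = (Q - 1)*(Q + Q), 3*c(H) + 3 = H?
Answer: 14616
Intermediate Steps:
c(H) = -1 + H/3
T(Q) = 2*Q*(-1 + Q) (T(Q) = (-1 + Q)*(2*Q) = 2*Q*(-1 + Q))
P(M) = (4 + M)*(6 + M)
I(b, g) = -2 + b*(-1 + g/3)/2 (I(b, g) = ((-1 + g/3)*b - 4)/2 = (b*(-1 + g/3) - 4)/2 = (-4 + b*(-1 + g/3))/2 = -2 + b*(-1 + g/3)/2)
232*(I(P(2), T(-5)) - 391) = 232*((-2 + (24 + 2² + 10*2)*(-3 + 2*(-5)*(-1 - 5))/6) - 391) = 232*((-2 + (24 + 4 + 20)*(-3 + 2*(-5)*(-6))/6) - 391) = 232*((-2 + (⅙)*48*(-3 + 60)) - 391) = 232*((-2 + (⅙)*48*57) - 391) = 232*((-2 + 456) - 391) = 232*(454 - 391) = 232*63 = 14616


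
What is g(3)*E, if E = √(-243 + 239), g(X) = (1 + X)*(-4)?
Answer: -32*I ≈ -32.0*I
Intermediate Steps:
g(X) = -4 - 4*X
E = 2*I (E = √(-4) = 2*I ≈ 2.0*I)
g(3)*E = (-4 - 4*3)*(2*I) = (-4 - 12)*(2*I) = -32*I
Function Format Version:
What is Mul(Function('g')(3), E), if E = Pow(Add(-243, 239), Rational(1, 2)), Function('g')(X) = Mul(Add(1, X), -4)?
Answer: Mul(-32, I) ≈ Mul(-32.000, I)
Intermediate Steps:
Function('g')(X) = Add(-4, Mul(-4, X))
E = Mul(2, I) (E = Pow(-4, Rational(1, 2)) = Mul(2, I) ≈ Mul(2.0000, I))
Mul(Function('g')(3), E) = Mul(Add(-4, Mul(-4, 3)), Mul(2, I)) = Mul(Add(-4, -12), Mul(2, I)) = Mul(-16, Mul(2, I)) = Mul(-32, I)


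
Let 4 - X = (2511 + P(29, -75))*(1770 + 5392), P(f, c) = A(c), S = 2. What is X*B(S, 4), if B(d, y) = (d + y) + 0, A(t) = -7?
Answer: -107601864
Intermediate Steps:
P(f, c) = -7
X = -17933644 (X = 4 - (2511 - 7)*(1770 + 5392) = 4 - 2504*7162 = 4 - 1*17933648 = 4 - 17933648 = -17933644)
B(d, y) = d + y
X*B(S, 4) = -17933644*(2 + 4) = -17933644*6 = -107601864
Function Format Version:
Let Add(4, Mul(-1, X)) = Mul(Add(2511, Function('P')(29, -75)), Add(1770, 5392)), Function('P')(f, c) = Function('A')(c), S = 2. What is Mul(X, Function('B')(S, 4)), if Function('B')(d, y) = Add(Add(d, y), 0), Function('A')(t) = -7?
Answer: -107601864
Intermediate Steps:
Function('P')(f, c) = -7
X = -17933644 (X = Add(4, Mul(-1, Mul(Add(2511, -7), Add(1770, 5392)))) = Add(4, Mul(-1, Mul(2504, 7162))) = Add(4, Mul(-1, 17933648)) = Add(4, -17933648) = -17933644)
Function('B')(d, y) = Add(d, y)
Mul(X, Function('B')(S, 4)) = Mul(-17933644, Add(2, 4)) = Mul(-17933644, 6) = -107601864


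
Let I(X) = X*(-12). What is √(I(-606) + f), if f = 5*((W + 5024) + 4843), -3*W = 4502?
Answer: √441933/3 ≈ 221.59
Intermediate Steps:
W = -4502/3 (W = -⅓*4502 = -4502/3 ≈ -1500.7)
f = 125495/3 (f = 5*((-4502/3 + 5024) + 4843) = 5*(10570/3 + 4843) = 5*(25099/3) = 125495/3 ≈ 41832.)
I(X) = -12*X
√(I(-606) + f) = √(-12*(-606) + 125495/3) = √(7272 + 125495/3) = √(147311/3) = √441933/3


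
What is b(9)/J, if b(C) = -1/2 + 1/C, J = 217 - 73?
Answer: -7/2592 ≈ -0.0027006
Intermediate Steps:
J = 144
b(C) = -½ + 1/C (b(C) = -1*½ + 1/C = -½ + 1/C)
b(9)/J = ((½)*(2 - 1*9)/9)/144 = ((½)*(⅑)*(2 - 9))*(1/144) = ((½)*(⅑)*(-7))*(1/144) = -7/18*1/144 = -7/2592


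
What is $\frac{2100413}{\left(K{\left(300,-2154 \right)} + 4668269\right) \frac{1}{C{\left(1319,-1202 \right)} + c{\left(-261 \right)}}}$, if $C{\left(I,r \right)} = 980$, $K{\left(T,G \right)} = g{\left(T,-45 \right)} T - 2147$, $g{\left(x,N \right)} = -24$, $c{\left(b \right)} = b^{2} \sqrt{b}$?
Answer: $\frac{1029202370}{2329461} + \frac{47694077991 i \sqrt{29}}{517658} \approx 441.82 + 4.9616 \cdot 10^{5} i$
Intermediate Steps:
$c{\left(b \right)} = b^{\frac{5}{2}}$
$K{\left(T,G \right)} = -2147 - 24 T$ ($K{\left(T,G \right)} = - 24 T - 2147 = -2147 - 24 T$)
$\frac{2100413}{\left(K{\left(300,-2154 \right)} + 4668269\right) \frac{1}{C{\left(1319,-1202 \right)} + c{\left(-261 \right)}}} = \frac{2100413}{\left(\left(-2147 - 7200\right) + 4668269\right) \frac{1}{980 + \left(-261\right)^{\frac{5}{2}}}} = \frac{2100413}{\left(\left(-2147 - 7200\right) + 4668269\right) \frac{1}{980 + 204363 i \sqrt{29}}} = \frac{2100413}{\left(-9347 + 4668269\right) \frac{1}{980 + 204363 i \sqrt{29}}} = \frac{2100413}{4658922 \frac{1}{980 + 204363 i \sqrt{29}}} = 2100413 \left(\frac{490}{2329461} + \frac{22707 i \sqrt{29}}{517658}\right) = \frac{1029202370}{2329461} + \frac{47694077991 i \sqrt{29}}{517658}$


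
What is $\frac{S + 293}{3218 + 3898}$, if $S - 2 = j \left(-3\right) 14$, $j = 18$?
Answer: $- \frac{461}{7116} \approx -0.064784$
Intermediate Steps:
$S = -754$ ($S = 2 + 18 \left(-3\right) 14 = 2 - 756 = -754$)
$\frac{S + 293}{3218 + 3898} = \frac{-754 + 293}{3218 + 3898} = - \frac{461}{7116}$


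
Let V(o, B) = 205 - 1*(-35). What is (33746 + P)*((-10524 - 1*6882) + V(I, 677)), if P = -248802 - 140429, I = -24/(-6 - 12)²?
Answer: 6102255510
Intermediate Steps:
I = -2/27 (I = -24/((-18)²) = -24/324 = -24*1/324 = -2/27 ≈ -0.074074)
P = -389231
V(o, B) = 240 (V(o, B) = 205 + 35 = 240)
(33746 + P)*((-10524 - 1*6882) + V(I, 677)) = (33746 - 389231)*((-10524 - 1*6882) + 240) = -355485*((-10524 - 6882) + 240) = -355485*(-17406 + 240) = -355485*(-17166) = 6102255510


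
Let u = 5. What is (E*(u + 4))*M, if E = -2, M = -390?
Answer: 7020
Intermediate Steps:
(E*(u + 4))*M = -2*(5 + 4)*(-390) = -2*9*(-390) = -18*(-390) = 7020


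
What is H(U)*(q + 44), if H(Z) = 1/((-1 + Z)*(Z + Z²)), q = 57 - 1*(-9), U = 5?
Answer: 11/12 ≈ 0.91667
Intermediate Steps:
q = 66 (q = 57 + 9 = 66)
H(Z) = 1/((-1 + Z)*(Z + Z²))
H(U)*(q + 44) = (66 + 44)/(5³ - 1*5) = 110/(125 - 5) = 110/120 = (1/120)*110 = 11/12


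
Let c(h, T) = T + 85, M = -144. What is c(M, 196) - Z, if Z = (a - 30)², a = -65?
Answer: -8744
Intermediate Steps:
c(h, T) = 85 + T
Z = 9025 (Z = (-65 - 30)² = (-95)² = 9025)
c(M, 196) - Z = (85 + 196) - 1*9025 = 281 - 9025 = -8744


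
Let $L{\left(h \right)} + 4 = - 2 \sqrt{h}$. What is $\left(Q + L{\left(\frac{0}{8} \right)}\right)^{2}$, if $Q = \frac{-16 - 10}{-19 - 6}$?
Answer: $\frac{5476}{625} \approx 8.7616$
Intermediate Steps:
$Q = \frac{26}{25}$ ($Q = - \frac{26}{-25} = \left(-26\right) \left(- \frac{1}{25}\right) = \frac{26}{25} \approx 1.04$)
$L{\left(h \right)} = -4 - 2 \sqrt{h}$
$\left(Q + L{\left(\frac{0}{8} \right)}\right)^{2} = \left(\frac{26}{25} - \left(4 + 2 \sqrt{\frac{0}{8}}\right)\right)^{2} = \left(\frac{26}{25} - \left(4 + 2 \sqrt{0 \cdot \frac{1}{8}}\right)\right)^{2} = \left(\frac{26}{25} - \left(4 + 2 \sqrt{0}\right)\right)^{2} = \left(\frac{26}{25} - 4\right)^{2} = \left(- \frac{74}{25}\right)^{2} = \frac{5476}{625}$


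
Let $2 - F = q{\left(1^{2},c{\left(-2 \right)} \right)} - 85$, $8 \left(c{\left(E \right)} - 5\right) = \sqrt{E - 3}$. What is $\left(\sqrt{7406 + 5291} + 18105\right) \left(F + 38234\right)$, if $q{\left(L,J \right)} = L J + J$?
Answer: $\frac{\left(18105 + \sqrt{12697}\right) \left(153244 - i \sqrt{5}\right)}{4} \approx 6.9794 \cdot 10^{8} - 10184.0 i$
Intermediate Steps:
$c{\left(E \right)} = 5 + \frac{\sqrt{-3 + E}}{8}$ ($c{\left(E \right)} = 5 + \frac{\sqrt{E - 3}}{8} = 5 + \frac{\sqrt{-3 + E}}{8}$)
$q{\left(L,J \right)} = J + J L$ ($q{\left(L,J \right)} = J L + J = J + J L$)
$F = 77 - \frac{i \sqrt{5}}{4}$ ($F = 2 - \left(\left(5 + \frac{\sqrt{-3 - 2}}{8}\right) \left(1 + 1^{2}\right) - 85\right) = 2 - \left(\left(5 + \frac{\sqrt{-5}}{8}\right) \left(1 + 1\right) - 85\right) = 2 - \left(\left(5 + \frac{i \sqrt{5}}{8}\right) 2 - 85\right) = 2 - \left(\left(10 + \frac{i \sqrt{5}}{4}\right) - 85\right) = 2 - \left(-75 + \frac{i \sqrt{5}}{4}\right) = 2 + \left(75 - \frac{i \sqrt{5}}{4}\right) = 77 - \frac{i \sqrt{5}}{4} \approx 77.0 - 0.55902 i$)
$\left(\sqrt{7406 + 5291} + 18105\right) \left(F + 38234\right) = \left(\sqrt{7406 + 5291} + 18105\right) \left(\left(77 - \frac{i \sqrt{5}}{4}\right) + 38234\right) = \left(\sqrt{12697} + 18105\right) \left(38311 - \frac{i \sqrt{5}}{4}\right) = \left(18105 + \sqrt{12697}\right) \left(38311 - \frac{i \sqrt{5}}{4}\right)$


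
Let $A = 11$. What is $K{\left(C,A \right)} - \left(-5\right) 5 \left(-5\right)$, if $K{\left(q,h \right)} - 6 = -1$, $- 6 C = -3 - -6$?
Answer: $-120$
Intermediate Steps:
$C = - \frac{1}{2}$ ($C = - \frac{-3 - -6}{6} = - \frac{-3 + 6}{6} = \left(- \frac{1}{6}\right) 3 = - \frac{1}{2} \approx -0.5$)
$K{\left(q,h \right)} = 5$ ($K{\left(q,h \right)} = 6 - 1 = 5$)
$K{\left(C,A \right)} - \left(-5\right) 5 \left(-5\right) = 5 - \left(-5\right) 5 \left(-5\right) = 5 - \left(-25\right) \left(-5\right) = 5 - 125 = -120$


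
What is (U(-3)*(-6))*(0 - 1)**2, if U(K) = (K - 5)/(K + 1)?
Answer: -24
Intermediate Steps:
U(K) = (-5 + K)/(1 + K)
(U(-3)*(-6))*(0 - 1)**2 = (((-5 - 3)/(1 - 3))*(-6))*(0 - 1)**2 = ((-8/(-2))*(-6))*(-1)**2 = (-1/2*(-8)*(-6))*1 = (4*(-6))*1 = -24*1 = -24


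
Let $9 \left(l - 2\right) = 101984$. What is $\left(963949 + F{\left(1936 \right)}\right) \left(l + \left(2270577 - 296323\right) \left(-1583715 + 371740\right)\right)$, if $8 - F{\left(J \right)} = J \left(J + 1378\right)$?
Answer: $\frac{117406142956096185056}{9} \approx 1.3045 \cdot 10^{19}$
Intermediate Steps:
$l = \frac{102002}{9}$ ($l = 2 + \frac{1}{9} \cdot 101984 = 2 + \frac{101984}{9} = \frac{102002}{9} \approx 11334.0$)
$F{\left(J \right)} = 8 - J \left(1378 + J\right)$ ($F{\left(J \right)} = 8 - J \left(J + 1378\right) = 8 - J \left(1378 + J\right)$)
$\left(963949 + F{\left(1936 \right)}\right) \left(l + \left(2270577 - 296323\right) \left(-1583715 + 371740\right)\right) = \left(963949 - 6415896\right) \left(\frac{102002}{9} + \left(2270577 - 296323\right) \left(-1583715 + 371740\right)\right) = \left(963949 - 6415896\right) \left(\frac{102002}{9} + 1974254 \left(-1211975\right)\right) = \left(963949 - 6415896\right) \left(\frac{102002}{9} - 2392746491650\right) = \left(963949 - 6415896\right) \left(- \frac{21534718322848}{9}\right) = \left(-5451947\right) \left(- \frac{21534718322848}{9}\right) = \frac{117406142956096185056}{9}$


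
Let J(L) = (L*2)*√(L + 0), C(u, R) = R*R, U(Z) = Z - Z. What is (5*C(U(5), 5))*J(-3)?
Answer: -750*I*√3 ≈ -1299.0*I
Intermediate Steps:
U(Z) = 0
C(u, R) = R²
J(L) = 2*L^(3/2) (J(L) = (2*L)*√L = 2*L^(3/2))
(5*C(U(5), 5))*J(-3) = (5*5²)*(2*(-3)^(3/2)) = (5*25)*(2*(-3*I*√3)) = 125*(-6*I*√3) = -750*I*√3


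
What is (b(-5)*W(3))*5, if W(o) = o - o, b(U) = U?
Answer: 0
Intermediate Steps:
W(o) = 0
(b(-5)*W(3))*5 = -5*0*5 = 0*5 = 0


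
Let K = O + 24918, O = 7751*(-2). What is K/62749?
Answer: 9416/62749 ≈ 0.15006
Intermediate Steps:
O = -15502
K = 9416 (K = -15502 + 24918 = 9416)
K/62749 = 9416/62749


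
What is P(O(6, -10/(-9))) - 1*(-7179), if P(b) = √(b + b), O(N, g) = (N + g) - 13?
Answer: 7179 + I*√106/3 ≈ 7179.0 + 3.4319*I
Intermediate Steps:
O(N, g) = -13 + N + g
P(b) = √2*√b (P(b) = √(2*b) = √2*√b)
P(O(6, -10/(-9))) - 1*(-7179) = √2*√(-13 + 6 - 10/(-9)) - 1*(-7179) = √2*√(-13 + 6 - 10*(-⅑)) + 7179 = √2*√(-13 + 6 + 10/9) + 7179 = √2*√(-53/9) + 7179 = √2*(I*√53/3) + 7179 = I*√106/3 + 7179 = 7179 + I*√106/3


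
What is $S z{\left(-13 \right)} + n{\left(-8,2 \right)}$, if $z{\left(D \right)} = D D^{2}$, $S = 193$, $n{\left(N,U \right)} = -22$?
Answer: $-424043$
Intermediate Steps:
$z{\left(D \right)} = D^{3}$
$S z{\left(-13 \right)} + n{\left(-8,2 \right)} = 193 \left(-13\right)^{3} - 22 = 193 \left(-2197\right) - 22 = -424021 - 22 = -424043$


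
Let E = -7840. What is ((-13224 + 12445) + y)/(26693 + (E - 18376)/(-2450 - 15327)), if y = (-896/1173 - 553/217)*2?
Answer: -17511977419/595033695819 ≈ -0.029430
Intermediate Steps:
y = -240886/36363 (y = (-896*1/1173 - 553*1/217)*2 = (-896/1173 - 79/31)*2 = -120443/36363*2 = -240886/36363 ≈ -6.6245)
((-13224 + 12445) + y)/(26693 + (E - 18376)/(-2450 - 15327)) = ((-13224 + 12445) - 240886/36363)/(26693 + (-7840 - 18376)/(-2450 - 15327)) = (-779 - 240886/36363)/(26693 - 26216/(-17777)) = -28567663/(36363*(26693 - 26216*(-1/17777))) = -28567663/(36363*(26693 + 904/613)) = -28567663/(36363*16363713/613) = -28567663/36363*613/16363713 = -17511977419/595033695819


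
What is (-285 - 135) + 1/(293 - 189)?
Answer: -43679/104 ≈ -419.99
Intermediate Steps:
(-285 - 135) + 1/(293 - 189) = -420 + 1/104 = -43679/104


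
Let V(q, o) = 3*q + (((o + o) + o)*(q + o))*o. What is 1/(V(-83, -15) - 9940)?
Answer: -1/76339 ≈ -1.3099e-5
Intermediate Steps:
V(q, o) = 3*q + 3*o**2*(o + q) (V(q, o) = 3*q + ((2*o + o)*(o + q))*o = 3*q + ((3*o)*(o + q))*o = 3*q + (3*o*(o + q))*o = 3*q + 3*o**2*(o + q))
1/(V(-83, -15) - 9940) = 1/((3*(-83) + 3*(-15)**3 + 3*(-83)*(-15)**2) - 9940) = 1/((-249 + 3*(-3375) + 3*(-83)*225) - 9940) = 1/((-249 - 10125 - 56025) - 9940) = 1/(-66399 - 9940) = 1/(-76339) = -1/76339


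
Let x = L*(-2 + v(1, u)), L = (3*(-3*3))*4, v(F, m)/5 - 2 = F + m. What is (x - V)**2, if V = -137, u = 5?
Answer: 15737089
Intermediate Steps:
v(F, m) = 10 + 5*F + 5*m (v(F, m) = 10 + 5*(F + m) = 10 + (5*F + 5*m) = 10 + 5*F + 5*m)
L = -108 (L = (3*(-9))*4 = -27*4 = -108)
x = -4104 (x = -108*(-2 + (10 + 5*1 + 5*5)) = -108*(-2 + (10 + 5 + 25)) = -108*(-2 + 40) = -108*38 = -4104)
(x - V)**2 = (-4104 - 1*(-137))**2 = (-4104 + 137)**2 = (-3967)**2 = 15737089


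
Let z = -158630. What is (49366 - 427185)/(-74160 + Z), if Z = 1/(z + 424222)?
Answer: 100345703848/19696302719 ≈ 5.0947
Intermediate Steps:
Z = 1/265592 (Z = 1/(-158630 + 424222) = 1/265592 ≈ 3.7652e-6)
(49366 - 427185)/(-74160 + Z) = (49366 - 427185)/(-74160 + 1/265592) = -377819/(-19696302719/265592) = -377819*(-265592/19696302719) = 100345703848/19696302719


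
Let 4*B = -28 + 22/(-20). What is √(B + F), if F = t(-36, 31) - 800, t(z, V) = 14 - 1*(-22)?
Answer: I*√308510/20 ≈ 27.772*I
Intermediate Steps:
t(z, V) = 36 (t(z, V) = 14 + 22 = 36)
B = -291/40 (B = (-28 + 22/(-20))/4 = (-28 + 22*(-1/20))/4 = (-28 - 11/10)/4 = (¼)*(-291/10) = -291/40 ≈ -7.2750)
F = -764 (F = 36 - 800 = -764)
√(B + F) = √(-291/40 - 764) = √(-30851/40) = I*√308510/20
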